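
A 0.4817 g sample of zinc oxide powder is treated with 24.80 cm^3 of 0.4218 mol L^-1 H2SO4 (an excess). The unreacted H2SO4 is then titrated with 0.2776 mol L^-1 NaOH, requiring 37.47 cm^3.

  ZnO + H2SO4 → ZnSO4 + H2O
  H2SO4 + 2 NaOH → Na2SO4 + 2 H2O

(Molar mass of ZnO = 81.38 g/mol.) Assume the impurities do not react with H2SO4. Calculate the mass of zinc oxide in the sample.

0.4280 g

n(H2SO4) added = 0.02480 × 0.4218 = 0.01046 mol
n(NaOH) used in back-titration = 0.03747 × 0.2776 = 0.01040 mol
From the 1:2 ratio, n(H2SO4) left over = 1/2 × 0.01040 = 5.201 × 10^-3 mol
n(H2SO4) consumed by analyte = 0.01046 − 5.201 × 10^-3 = 5.260 × 10^-3 mol
n(ZnO) = 5.260 × 10^-3 mol (1:1 ratio)
mass of ZnO = 5.260 × 10^-3 × 81.38 = 0.4280 g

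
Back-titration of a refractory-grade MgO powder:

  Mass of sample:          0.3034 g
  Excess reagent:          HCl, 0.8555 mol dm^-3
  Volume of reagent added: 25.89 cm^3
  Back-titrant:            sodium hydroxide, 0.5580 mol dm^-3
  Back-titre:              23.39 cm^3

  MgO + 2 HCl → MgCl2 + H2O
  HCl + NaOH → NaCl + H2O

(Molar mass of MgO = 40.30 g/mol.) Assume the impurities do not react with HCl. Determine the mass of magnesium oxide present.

0.1833 g

n(HCl) added = 0.02589 × 0.8555 = 0.02215 mol
n(NaOH) used in back-titration = 0.02339 × 0.5580 = 0.01305 mol
n(HCl) left over = 0.01305 mol (1:1 ratio)
n(HCl) consumed by analyte = 0.02215 − 0.01305 = 9.097 × 10^-3 mol
From the 1:2 ratio, n(MgO) = 1/2 × 9.097 × 10^-3 = 4.549 × 10^-3 mol
mass of MgO = 4.549 × 10^-3 × 40.30 = 0.1833 g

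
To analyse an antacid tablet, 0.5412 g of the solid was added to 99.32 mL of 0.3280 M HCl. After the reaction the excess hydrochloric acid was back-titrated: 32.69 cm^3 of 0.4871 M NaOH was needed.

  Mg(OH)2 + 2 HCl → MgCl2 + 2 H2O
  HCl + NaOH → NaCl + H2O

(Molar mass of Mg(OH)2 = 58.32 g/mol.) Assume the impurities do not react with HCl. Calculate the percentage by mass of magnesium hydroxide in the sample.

89.73 %

n(HCl) added = 0.09932 × 0.3280 = 0.03258 mol
n(NaOH) used in back-titration = 0.03269 × 0.4871 = 0.01592 mol
n(HCl) left over = 0.01592 mol (1:1 ratio)
n(HCl) consumed by analyte = 0.03258 − 0.01592 = 0.01665 mol
From the 1:2 ratio, n(Mg(OH)2) = 1/2 × 0.01665 = 8.327 × 10^-3 mol
mass of Mg(OH)2 = 8.327 × 10^-3 × 58.32 = 0.4856 g
% Mg(OH)2 = 0.4856 / 0.5412 × 100 = 89.73 %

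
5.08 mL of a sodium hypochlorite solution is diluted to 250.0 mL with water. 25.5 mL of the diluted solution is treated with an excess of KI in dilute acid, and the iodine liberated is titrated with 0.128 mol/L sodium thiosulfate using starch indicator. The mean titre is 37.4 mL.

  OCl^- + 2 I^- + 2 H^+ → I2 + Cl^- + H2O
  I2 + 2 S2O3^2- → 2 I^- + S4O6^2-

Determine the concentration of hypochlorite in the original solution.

4.62 mol/L

n(S2O3^2-) = 0.0374 × 0.128 = 4.79 × 10^-3 mol
n(I2) = n(S2O3^2-)/2 = 2.39 × 10^-3 mol
n(OCl^-) in the aliquot = 2.39 × 10^-3 mol (1:1 ratio)
[OCl^-]_dilute = 2.39 × 10^-3 / 0.0255 = 0.0939 mol/L
[OCl^-]_original = 0.0939 × 250.0/5.08 = 4.62 mol/L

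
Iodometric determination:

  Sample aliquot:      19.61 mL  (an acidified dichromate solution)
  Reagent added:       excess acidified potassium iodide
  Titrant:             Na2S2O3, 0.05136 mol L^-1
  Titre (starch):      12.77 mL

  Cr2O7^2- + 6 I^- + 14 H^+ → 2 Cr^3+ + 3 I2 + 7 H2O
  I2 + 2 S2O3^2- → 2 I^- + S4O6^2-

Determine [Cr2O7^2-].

0.005574 mol/L

n(S2O3^2-) = 0.01277 × 0.05136 = 6.559 × 10^-4 mol
n(I2) = n(S2O3^2-)/2 = 3.279 × 10^-4 mol
From the 1:3 ratio, n(Cr2O7^2-) in the aliquot = 1/3 × 3.279 × 10^-4 = 1.093 × 10^-4 mol
[Cr2O7^2-] = 1.093 × 10^-4 / 0.01961 = 0.005574 mol/L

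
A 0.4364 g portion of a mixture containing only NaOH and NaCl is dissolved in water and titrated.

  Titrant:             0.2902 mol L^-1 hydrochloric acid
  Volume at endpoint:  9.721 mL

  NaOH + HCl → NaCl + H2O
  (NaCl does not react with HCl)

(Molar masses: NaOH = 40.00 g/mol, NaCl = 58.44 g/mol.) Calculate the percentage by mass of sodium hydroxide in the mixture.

n(HCl) = 0.009721 × 0.2902 = 2.821 × 10^-3 mol
Let x = n(NaOH), y = n(NaCl).
Titrant: 1x = 2.821 × 10^-3;  mass: 40.00x + 58.44y = 0.4364
Solving, x = 2.821 × 10^-3 mol, y = 5.537 × 10^-3 mol
mass of NaOH = 2.821 × 10^-3 × 40.00 = 0.1128 g
% NaOH = 0.1128 / 0.4364 × 100 = 25.86 %

25.86 %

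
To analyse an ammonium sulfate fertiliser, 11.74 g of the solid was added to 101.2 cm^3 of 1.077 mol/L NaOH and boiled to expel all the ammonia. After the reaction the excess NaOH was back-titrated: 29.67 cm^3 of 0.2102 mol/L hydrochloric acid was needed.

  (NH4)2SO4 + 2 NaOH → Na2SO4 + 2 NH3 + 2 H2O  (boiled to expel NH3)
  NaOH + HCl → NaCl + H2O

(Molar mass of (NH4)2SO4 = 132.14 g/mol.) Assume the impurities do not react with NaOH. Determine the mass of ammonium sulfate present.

6.789 g

n(NaOH) added = 0.1012 × 1.077 = 0.1090 mol
n(HCl) used in back-titration = 0.02967 × 0.2102 = 6.237 × 10^-3 mol
n(NaOH) left over = 6.237 × 10^-3 mol (1:1 ratio)
n(NaOH) consumed by analyte = 0.1090 − 6.237 × 10^-3 = 0.1028 mol
From the 1:2 ratio, n((NH4)2SO4) = 1/2 × 0.1028 = 0.05138 mol
mass of (NH4)2SO4 = 0.05138 × 132.14 = 6.789 g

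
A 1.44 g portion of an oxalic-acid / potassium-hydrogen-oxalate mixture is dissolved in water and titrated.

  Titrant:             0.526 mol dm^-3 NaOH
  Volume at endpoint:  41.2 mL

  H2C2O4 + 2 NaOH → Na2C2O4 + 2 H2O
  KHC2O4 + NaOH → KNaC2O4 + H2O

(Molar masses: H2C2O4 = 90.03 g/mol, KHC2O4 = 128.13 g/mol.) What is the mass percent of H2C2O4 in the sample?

n(NaOH) = 0.0412 × 0.526 = 0.0217 mol
Let x = n(H2C2O4), y = n(KHC2O4).
Titrant: 2x + 1y = 0.0217;  mass: 90.03x + 128.13y = 1.44
Solving, x = 8.04 × 10^-3 mol, y = 5.59 × 10^-3 mol
mass of H2C2O4 = 8.04 × 10^-3 × 90.03 = 0.724 g
% H2C2O4 = 0.724 / 1.44 × 100 = 50.3 %

50.3 %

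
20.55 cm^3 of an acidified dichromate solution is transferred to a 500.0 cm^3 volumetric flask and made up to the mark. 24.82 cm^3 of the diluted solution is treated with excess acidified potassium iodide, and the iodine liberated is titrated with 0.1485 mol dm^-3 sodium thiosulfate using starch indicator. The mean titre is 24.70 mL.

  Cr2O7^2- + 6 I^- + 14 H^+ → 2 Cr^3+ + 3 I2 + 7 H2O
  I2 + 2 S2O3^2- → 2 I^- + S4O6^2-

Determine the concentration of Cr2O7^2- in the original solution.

n(S2O3^2-) = 0.02470 × 0.1485 = 3.668 × 10^-3 mol
n(I2) = n(S2O3^2-)/2 = 1.834 × 10^-3 mol
From the 1:3 ratio, n(Cr2O7^2-) in the aliquot = 1/3 × 1.834 × 10^-3 = 6.113 × 10^-4 mol
[Cr2O7^2-]_dilute = 6.113 × 10^-4 / 0.02482 = 0.02463 mol/L
[Cr2O7^2-]_original = 0.02463 × 500.0/20.55 = 0.5993 mol/L

0.5993 mol/L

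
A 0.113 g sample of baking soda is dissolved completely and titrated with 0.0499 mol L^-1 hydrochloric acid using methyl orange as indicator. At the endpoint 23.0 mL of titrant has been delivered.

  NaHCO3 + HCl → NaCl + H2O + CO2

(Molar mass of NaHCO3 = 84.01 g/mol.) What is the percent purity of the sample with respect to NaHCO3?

85.3 %

n(HCl) = 0.0230 L × 0.0499 mol/L = 1.15 × 10^-3 mol
n(NaHCO3) = 1.15 × 10^-3 mol (1:1 ratio)
mass of NaHCO3 = 1.15 × 10^-3 × 84.01 g/mol = 0.0964 g
% NaHCO3 = 0.0964 / 0.113 × 100 = 85.3 %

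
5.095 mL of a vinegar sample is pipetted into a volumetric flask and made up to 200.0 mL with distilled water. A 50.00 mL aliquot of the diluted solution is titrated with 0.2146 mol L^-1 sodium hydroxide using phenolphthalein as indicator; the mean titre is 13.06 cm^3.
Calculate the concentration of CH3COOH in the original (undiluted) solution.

CH3COOH + NaOH → CH3COONa + H2O
n(NaOH) = 0.01306 × 0.2146 = 2.803 × 10^-3 mol
n(CH3COOH) in the aliquot = 2.803 × 10^-3 mol (1:1 ratio)
[CH3COOH]_dilute = 2.803 × 10^-3 / 0.05000 = 0.05605 mol/L
Dilution factor = 200.0 / 5.095 = 39.25
[CH3COOH]_stock = 0.05605 × 39.25 = 2.200 mol/L

2.200 mol/L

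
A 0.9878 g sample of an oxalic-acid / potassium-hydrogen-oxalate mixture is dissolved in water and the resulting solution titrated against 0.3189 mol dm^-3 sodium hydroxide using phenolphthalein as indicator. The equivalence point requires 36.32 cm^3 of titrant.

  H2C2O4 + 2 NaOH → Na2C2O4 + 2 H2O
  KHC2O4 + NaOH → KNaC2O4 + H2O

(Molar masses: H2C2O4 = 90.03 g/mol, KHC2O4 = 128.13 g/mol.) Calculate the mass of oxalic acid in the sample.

0.2688 g

n(NaOH) = 0.03632 × 0.3189 = 0.01158 mol
Let x = n(H2C2O4), y = n(KHC2O4).
Titrant: 2x + 1y = 0.01158;  mass: 90.03x + 128.13y = 0.9878
Solving, x = 2.985 × 10^-3 mol, y = 5.612 × 10^-3 mol
mass of H2C2O4 = 2.985 × 10^-3 × 90.03 = 0.2688 g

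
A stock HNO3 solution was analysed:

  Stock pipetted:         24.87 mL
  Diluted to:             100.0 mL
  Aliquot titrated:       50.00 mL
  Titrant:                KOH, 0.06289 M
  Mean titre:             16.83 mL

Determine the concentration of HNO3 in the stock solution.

0.08512 M

HNO3 + KOH → KNO3 + H2O
n(KOH) = 0.01683 × 0.06289 = 1.058 × 10^-3 mol
n(HNO3) in the aliquot = 1.058 × 10^-3 mol (1:1 ratio)
[HNO3]_dilute = 1.058 × 10^-3 / 0.05000 = 0.02117 mol/L
Dilution factor = 100.0 / 24.87 = 4.021
[HNO3]_stock = 0.02117 × 4.021 = 0.08512 mol/L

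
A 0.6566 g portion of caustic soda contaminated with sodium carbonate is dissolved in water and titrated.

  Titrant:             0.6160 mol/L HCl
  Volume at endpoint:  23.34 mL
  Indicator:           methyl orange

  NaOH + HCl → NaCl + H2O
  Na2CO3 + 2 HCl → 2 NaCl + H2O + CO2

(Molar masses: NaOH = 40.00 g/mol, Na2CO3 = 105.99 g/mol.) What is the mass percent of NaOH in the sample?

49.38 %

n(HCl) = 0.02334 × 0.6160 = 0.01438 mol
Let x = n(NaOH), y = n(Na2CO3).
Titrant: 1x + 2y = 0.01438;  mass: 40.00x + 105.99y = 0.6566
Solving, x = 8.106 × 10^-3 mol, y = 3.136 × 10^-3 mol
mass of NaOH = 8.106 × 10^-3 × 40.00 = 0.3242 g
% NaOH = 0.3242 / 0.6566 × 100 = 49.38 %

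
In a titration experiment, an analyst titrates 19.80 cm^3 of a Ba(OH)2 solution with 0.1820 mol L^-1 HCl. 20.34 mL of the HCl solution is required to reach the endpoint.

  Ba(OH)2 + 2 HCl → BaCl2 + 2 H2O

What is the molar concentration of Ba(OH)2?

0.09348 mol/L

n(HCl) = 0.02034 L × 0.1820 mol/L = 3.702 × 10^-3 mol
From the 1:2 mole ratio, n(Ba(OH)2) = 1/2 × 3.702 × 10^-3 = 1.851 × 10^-3 mol
[Ba(OH)2] = 1.851 × 10^-3 mol / 0.01980 L = 0.09348 mol/L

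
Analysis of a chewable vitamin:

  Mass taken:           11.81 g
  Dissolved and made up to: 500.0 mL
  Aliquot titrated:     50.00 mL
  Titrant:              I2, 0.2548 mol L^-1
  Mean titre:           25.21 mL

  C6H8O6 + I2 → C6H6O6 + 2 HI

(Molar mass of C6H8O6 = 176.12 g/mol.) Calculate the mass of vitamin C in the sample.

11.31 g

n(I2) per titration = 0.02521 × 0.2548 = 6.424 × 10^-3 mol
n(C6H8O6) in each aliquot = 6.424 × 10^-3 mol (1:1 ratio)
n(C6H8O6) in the whole flask = 6.424 × 10^-3 × 500.0/50.00 = 0.06424 mol
mass of C6H8O6 = 0.06424 × 176.12 = 11.31 g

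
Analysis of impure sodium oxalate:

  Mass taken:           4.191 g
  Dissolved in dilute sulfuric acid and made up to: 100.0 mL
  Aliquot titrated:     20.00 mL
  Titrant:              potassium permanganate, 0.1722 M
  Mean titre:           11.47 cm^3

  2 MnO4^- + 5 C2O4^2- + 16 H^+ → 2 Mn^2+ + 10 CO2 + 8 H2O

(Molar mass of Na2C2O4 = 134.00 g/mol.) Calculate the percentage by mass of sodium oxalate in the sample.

78.94 %

n(KMnO4) per titration = 0.01147 × 0.1722 = 1.975 × 10^-3 mol
From the 5:2 ratio, n(Na2C2O4) in each aliquot = 5/2 × 1.975 × 10^-3 = 4.938 × 10^-3 mol
n(Na2C2O4) in the whole flask = 4.938 × 10^-3 × 100.0/20.00 = 0.02469 mol
mass of Na2C2O4 = 0.02469 × 134.00 = 3.308 g
% Na2C2O4 = 3.308 / 4.191 × 100 = 78.94 %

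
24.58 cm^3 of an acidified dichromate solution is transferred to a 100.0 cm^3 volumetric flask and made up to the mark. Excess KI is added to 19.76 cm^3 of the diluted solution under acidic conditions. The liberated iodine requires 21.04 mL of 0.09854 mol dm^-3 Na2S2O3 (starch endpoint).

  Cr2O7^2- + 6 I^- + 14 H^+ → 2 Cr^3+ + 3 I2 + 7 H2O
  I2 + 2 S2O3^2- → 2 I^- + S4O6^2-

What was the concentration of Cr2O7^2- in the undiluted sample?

n(S2O3^2-) = 0.02104 × 0.09854 = 2.073 × 10^-3 mol
n(I2) = n(S2O3^2-)/2 = 1.037 × 10^-3 mol
From the 1:3 ratio, n(Cr2O7^2-) in the aliquot = 1/3 × 1.037 × 10^-3 = 3.455 × 10^-4 mol
[Cr2O7^2-]_dilute = 3.455 × 10^-4 / 0.01976 = 0.01749 mol/L
[Cr2O7^2-]_original = 0.01749 × 100.0/24.58 = 0.07114 mol/L

0.07114 mol/L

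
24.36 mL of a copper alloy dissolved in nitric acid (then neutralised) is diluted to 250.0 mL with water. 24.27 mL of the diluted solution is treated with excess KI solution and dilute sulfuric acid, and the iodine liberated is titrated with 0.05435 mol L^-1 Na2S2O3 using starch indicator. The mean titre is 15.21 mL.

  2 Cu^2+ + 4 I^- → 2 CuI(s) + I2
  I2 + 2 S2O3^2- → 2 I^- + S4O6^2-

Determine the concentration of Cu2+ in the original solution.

0.3496 mol/L

n(S2O3^2-) = 0.01521 × 0.05435 = 8.267 × 10^-4 mol
n(I2) = n(S2O3^2-)/2 = 4.133 × 10^-4 mol
From the 2:1 ratio, n(Cu2+) in the aliquot = 2/1 × 4.133 × 10^-4 = 8.267 × 10^-4 mol
[Cu2+]_dilute = 8.267 × 10^-4 / 0.02427 = 0.03406 mol/L
[Cu2+]_original = 0.03406 × 250.0/24.36 = 0.3496 mol/L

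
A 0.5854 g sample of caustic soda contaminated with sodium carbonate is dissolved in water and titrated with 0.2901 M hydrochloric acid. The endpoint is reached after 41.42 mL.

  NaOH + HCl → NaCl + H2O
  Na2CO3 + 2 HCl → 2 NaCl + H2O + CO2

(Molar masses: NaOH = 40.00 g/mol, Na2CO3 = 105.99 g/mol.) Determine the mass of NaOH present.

n(HCl) = 0.04142 × 0.2901 = 0.01202 mol
Let x = n(NaOH), y = n(Na2CO3).
Titrant: 1x + 2y = 0.01202;  mass: 40.00x + 105.99y = 0.5854
Solving, x = 3.954 × 10^-3 mol, y = 4.031 × 10^-3 mol
mass of NaOH = 3.954 × 10^-3 × 40.00 = 0.1582 g

0.1582 g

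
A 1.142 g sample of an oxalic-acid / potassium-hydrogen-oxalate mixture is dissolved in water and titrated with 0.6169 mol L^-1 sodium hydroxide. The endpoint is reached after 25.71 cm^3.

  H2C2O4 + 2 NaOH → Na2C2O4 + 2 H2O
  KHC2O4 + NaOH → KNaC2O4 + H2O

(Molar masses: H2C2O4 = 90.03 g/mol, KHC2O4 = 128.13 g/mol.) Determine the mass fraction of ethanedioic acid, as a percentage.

n(NaOH) = 0.02571 × 0.6169 = 0.01586 mol
Let x = n(H2C2O4), y = n(KHC2O4).
Titrant: 2x + 1y = 0.01586;  mass: 90.03x + 128.13y = 1.142
Solving, x = 5.355 × 10^-3 mol, y = 5.150 × 10^-3 mol
mass of H2C2O4 = 5.355 × 10^-3 × 90.03 = 0.4821 g
% H2C2O4 = 0.4821 / 1.142 × 100 = 42.22 %

42.22 %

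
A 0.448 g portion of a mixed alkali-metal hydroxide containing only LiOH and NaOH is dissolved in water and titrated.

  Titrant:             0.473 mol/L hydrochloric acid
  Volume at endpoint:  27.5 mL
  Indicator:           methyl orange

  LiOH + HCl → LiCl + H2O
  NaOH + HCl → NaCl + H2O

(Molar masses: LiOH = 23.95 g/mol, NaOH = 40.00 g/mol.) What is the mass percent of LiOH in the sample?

n(HCl) = 0.0275 × 0.473 = 0.0130 mol
Let x = n(LiOH), y = n(NaOH).
Titrant: 1x + 1y = 0.0130;  mass: 23.95x + 40.00y = 0.448
Solving, x = 4.50 × 10^-3 mol, y = 8.50 × 10^-3 mol
mass of LiOH = 4.50 × 10^-3 × 23.95 = 0.108 g
% LiOH = 0.108 / 0.448 × 100 = 24.1 %

24.1 %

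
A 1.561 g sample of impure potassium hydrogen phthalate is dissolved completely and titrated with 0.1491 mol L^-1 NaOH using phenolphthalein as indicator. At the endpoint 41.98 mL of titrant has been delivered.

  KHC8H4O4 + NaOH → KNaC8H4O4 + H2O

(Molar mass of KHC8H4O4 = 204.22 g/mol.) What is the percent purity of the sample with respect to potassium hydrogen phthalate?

n(NaOH) = 0.04198 L × 0.1491 mol/L = 6.259 × 10^-3 mol
n(KHC8H4O4) = 6.259 × 10^-3 mol (1:1 ratio)
mass of KHC8H4O4 = 6.259 × 10^-3 × 204.22 g/mol = 1.278 g
% KHC8H4O4 = 1.278 / 1.561 × 100 = 81.89 %

81.89 %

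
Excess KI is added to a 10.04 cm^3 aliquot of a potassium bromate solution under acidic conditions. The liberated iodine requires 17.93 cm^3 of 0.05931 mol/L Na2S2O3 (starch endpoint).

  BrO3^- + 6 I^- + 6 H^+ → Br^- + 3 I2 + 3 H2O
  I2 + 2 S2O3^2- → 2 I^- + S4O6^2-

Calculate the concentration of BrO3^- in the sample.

n(S2O3^2-) = 0.01793 × 0.05931 = 1.063 × 10^-3 mol
n(I2) = n(S2O3^2-)/2 = 5.317 × 10^-4 mol
From the 1:3 ratio, n(BrO3^-) in the aliquot = 1/3 × 5.317 × 10^-4 = 1.772 × 10^-4 mol
[BrO3^-] = 1.772 × 10^-4 / 0.01004 = 0.01765 mol/L

0.01765 mol/L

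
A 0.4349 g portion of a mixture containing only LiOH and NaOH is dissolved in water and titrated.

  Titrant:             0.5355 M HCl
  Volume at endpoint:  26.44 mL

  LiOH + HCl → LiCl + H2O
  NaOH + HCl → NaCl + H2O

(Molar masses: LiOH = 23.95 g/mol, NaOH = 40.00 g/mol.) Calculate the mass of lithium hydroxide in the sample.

0.1961 g

n(HCl) = 0.02644 × 0.5355 = 0.01416 mol
Let x = n(LiOH), y = n(NaOH).
Titrant: 1x + 1y = 0.01416;  mass: 23.95x + 40.00y = 0.4349
Solving, x = 8.190 × 10^-3 mol, y = 5.969 × 10^-3 mol
mass of LiOH = 8.190 × 10^-3 × 23.95 = 0.1961 g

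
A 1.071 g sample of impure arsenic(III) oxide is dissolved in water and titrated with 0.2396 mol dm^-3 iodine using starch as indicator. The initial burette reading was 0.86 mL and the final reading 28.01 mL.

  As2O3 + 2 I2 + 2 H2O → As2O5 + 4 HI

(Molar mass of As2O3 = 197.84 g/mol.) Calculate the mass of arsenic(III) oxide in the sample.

n(I2) = 0.02715 L × 0.2396 mol/L = 6.505 × 10^-3 mol
From the 1:2 ratio, n(As2O3) = 1/2 × 6.505 × 10^-3 = 3.253 × 10^-3 mol
mass of As2O3 = 3.253 × 10^-3 × 197.84 g/mol = 0.6435 g

0.6435 g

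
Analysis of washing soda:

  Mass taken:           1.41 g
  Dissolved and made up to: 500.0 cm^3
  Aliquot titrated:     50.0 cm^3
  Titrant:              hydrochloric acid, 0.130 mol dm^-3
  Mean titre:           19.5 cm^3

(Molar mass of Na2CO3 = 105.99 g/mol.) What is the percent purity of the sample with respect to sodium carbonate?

Na2CO3 + 2 HCl → 2 NaCl + H2O + CO2
n(HCl) per titration = 0.0195 × 0.130 = 2.53 × 10^-3 mol
From the 1:2 ratio, n(Na2CO3) in each aliquot = 1/2 × 2.53 × 10^-3 = 1.27 × 10^-3 mol
n(Na2CO3) in the whole flask = 1.27 × 10^-3 × 500.0/50.0 = 0.0127 mol
mass of Na2CO3 = 0.0127 × 105.99 = 1.34 g
% Na2CO3 = 1.34 / 1.41 × 100 = 95.3 %

95.3 %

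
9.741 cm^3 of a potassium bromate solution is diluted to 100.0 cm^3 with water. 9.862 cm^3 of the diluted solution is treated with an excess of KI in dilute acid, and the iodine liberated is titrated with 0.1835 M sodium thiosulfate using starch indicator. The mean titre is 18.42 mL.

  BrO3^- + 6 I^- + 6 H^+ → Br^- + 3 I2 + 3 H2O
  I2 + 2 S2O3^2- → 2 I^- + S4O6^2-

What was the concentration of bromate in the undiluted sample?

0.5864 M

n(S2O3^2-) = 0.01842 × 0.1835 = 3.380 × 10^-3 mol
n(I2) = n(S2O3^2-)/2 = 1.690 × 10^-3 mol
From the 1:3 ratio, n(BrO3^-) in the aliquot = 1/3 × 1.690 × 10^-3 = 5.633 × 10^-4 mol
[BrO3^-]_dilute = 5.633 × 10^-4 / 0.009862 = 0.05712 mol/L
[BrO3^-]_original = 0.05712 × 100.0/9.741 = 0.5864 mol/L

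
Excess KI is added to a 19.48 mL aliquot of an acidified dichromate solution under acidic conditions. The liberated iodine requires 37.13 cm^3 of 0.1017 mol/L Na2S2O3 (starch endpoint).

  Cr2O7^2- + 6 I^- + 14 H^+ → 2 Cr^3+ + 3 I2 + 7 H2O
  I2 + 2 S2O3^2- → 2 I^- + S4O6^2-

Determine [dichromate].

0.03231 mol/L

n(S2O3^2-) = 0.03713 × 0.1017 = 3.776 × 10^-3 mol
n(I2) = n(S2O3^2-)/2 = 1.888 × 10^-3 mol
From the 1:3 ratio, n(Cr2O7^2-) in the aliquot = 1/3 × 1.888 × 10^-3 = 6.294 × 10^-4 mol
[Cr2O7^2-] = 6.294 × 10^-4 / 0.01948 = 0.03231 mol/L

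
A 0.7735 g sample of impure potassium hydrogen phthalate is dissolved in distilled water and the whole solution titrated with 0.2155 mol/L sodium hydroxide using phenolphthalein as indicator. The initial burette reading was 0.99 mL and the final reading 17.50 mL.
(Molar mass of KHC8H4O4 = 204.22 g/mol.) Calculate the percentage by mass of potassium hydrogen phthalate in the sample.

93.94 %

KHC8H4O4 + NaOH → KNaC8H4O4 + H2O
n(NaOH) = 0.01651 L × 0.2155 mol/L = 3.558 × 10^-3 mol
n(KHC8H4O4) = 3.558 × 10^-3 mol (1:1 ratio)
mass of KHC8H4O4 = 3.558 × 10^-3 × 204.22 g/mol = 0.7266 g
% KHC8H4O4 = 0.7266 / 0.7735 × 100 = 93.94 %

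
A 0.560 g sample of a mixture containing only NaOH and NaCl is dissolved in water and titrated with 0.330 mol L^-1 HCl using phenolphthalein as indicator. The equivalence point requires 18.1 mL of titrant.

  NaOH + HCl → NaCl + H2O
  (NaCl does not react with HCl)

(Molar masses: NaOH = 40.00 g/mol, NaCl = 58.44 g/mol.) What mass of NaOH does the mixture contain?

n(HCl) = 0.0181 × 0.330 = 5.97 × 10^-3 mol
Let x = n(NaOH), y = n(NaCl).
Titrant: 1x = 5.97 × 10^-3;  mass: 40.00x + 58.44y = 0.560
Solving, x = 5.97 × 10^-3 mol, y = 5.49 × 10^-3 mol
mass of NaOH = 5.97 × 10^-3 × 40.00 = 0.239 g

0.239 g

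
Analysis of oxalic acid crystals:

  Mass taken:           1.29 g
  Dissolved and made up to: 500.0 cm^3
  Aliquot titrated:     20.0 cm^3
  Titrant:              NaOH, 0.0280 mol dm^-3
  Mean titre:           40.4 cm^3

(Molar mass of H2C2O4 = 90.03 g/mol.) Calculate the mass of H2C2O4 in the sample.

1.27 g

H2C2O4 + 2 NaOH → Na2C2O4 + 2 H2O
n(NaOH) per titration = 0.0404 × 0.0280 = 1.13 × 10^-3 mol
From the 1:2 ratio, n(H2C2O4) in each aliquot = 1/2 × 1.13 × 10^-3 = 5.66 × 10^-4 mol
n(H2C2O4) in the whole flask = 5.66 × 10^-4 × 500.0/20.0 = 0.0141 mol
mass of H2C2O4 = 0.0141 × 90.03 = 1.27 g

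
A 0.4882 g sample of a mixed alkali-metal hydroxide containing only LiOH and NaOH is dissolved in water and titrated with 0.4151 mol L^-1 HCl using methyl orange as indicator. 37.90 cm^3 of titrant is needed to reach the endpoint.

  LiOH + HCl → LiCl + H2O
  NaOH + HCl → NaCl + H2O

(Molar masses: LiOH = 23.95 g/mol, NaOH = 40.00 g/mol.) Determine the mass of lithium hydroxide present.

n(HCl) = 0.03790 × 0.4151 = 0.01573 mol
Let x = n(LiOH), y = n(NaOH).
Titrant: 1x + 1y = 0.01573;  mass: 23.95x + 40.00y = 0.4882
Solving, x = 8.791 × 10^-3 mol, y = 6.942 × 10^-3 mol
mass of LiOH = 8.791 × 10^-3 × 23.95 = 0.2105 g

0.2105 g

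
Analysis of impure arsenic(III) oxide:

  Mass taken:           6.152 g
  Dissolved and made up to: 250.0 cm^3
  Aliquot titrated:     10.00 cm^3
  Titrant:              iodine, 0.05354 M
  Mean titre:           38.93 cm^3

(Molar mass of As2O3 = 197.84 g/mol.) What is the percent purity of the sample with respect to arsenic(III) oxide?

As2O3 + 2 I2 + 2 H2O → As2O5 + 4 HI
n(I2) per titration = 0.03893 × 0.05354 = 2.084 × 10^-3 mol
From the 1:2 ratio, n(As2O3) in each aliquot = 1/2 × 2.084 × 10^-3 = 1.042 × 10^-3 mol
n(As2O3) in the whole flask = 1.042 × 10^-3 × 250.0/10.00 = 0.02605 mol
mass of As2O3 = 0.02605 × 197.84 = 5.155 g
% As2O3 = 5.155 / 6.152 × 100 = 83.79 %

83.79 %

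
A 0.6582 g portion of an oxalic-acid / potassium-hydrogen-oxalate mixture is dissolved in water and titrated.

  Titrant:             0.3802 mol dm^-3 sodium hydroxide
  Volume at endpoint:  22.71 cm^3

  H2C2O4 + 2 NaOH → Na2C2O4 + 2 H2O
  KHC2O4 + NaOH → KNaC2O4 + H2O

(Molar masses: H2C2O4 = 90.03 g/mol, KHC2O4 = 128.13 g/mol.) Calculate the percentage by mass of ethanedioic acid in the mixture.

n(NaOH) = 0.02271 × 0.3802 = 8.634 × 10^-3 mol
Let x = n(H2C2O4), y = n(KHC2O4).
Titrant: 2x + 1y = 8.634 × 10^-3;  mass: 90.03x + 128.13y = 0.6582
Solving, x = 2.696 × 10^-3 mol, y = 3.243 × 10^-3 mol
mass of H2C2O4 = 2.696 × 10^-3 × 90.03 = 0.2427 g
% H2C2O4 = 0.2427 / 0.6582 × 100 = 36.87 %

36.87 %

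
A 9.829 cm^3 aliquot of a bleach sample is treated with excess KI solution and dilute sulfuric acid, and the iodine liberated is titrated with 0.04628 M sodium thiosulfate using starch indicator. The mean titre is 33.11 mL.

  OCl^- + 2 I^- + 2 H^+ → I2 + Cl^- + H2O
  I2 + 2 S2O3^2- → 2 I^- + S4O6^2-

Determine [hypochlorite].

n(S2O3^2-) = 0.03311 × 0.04628 = 1.532 × 10^-3 mol
n(I2) = n(S2O3^2-)/2 = 7.662 × 10^-4 mol
n(OCl^-) in the aliquot = 7.662 × 10^-4 mol (1:1 ratio)
[OCl^-] = 7.662 × 10^-4 / 0.009829 = 0.07795 mol/L

0.07795 M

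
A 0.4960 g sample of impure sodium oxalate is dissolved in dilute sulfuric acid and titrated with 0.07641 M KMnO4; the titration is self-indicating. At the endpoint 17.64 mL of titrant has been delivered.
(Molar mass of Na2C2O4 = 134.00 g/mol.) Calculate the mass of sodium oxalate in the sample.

0.4515 g

2 MnO4^- + 5 C2O4^2- + 16 H^+ → 2 Mn^2+ + 10 CO2 + 8 H2O
n(KMnO4) = 0.01764 L × 0.07641 mol/L = 1.348 × 10^-3 mol
From the 5:2 ratio, n(Na2C2O4) = 5/2 × 1.348 × 10^-3 = 3.370 × 10^-3 mol
mass of Na2C2O4 = 3.370 × 10^-3 × 134.00 g/mol = 0.4515 g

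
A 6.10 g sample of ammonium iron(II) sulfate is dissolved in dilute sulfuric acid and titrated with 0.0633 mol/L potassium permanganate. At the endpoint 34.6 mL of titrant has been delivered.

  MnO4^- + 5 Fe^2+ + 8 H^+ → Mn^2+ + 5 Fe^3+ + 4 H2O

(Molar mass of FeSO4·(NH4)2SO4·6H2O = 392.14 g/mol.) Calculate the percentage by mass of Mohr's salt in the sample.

n(KMnO4) = 0.0346 L × 0.0633 mol/L = 2.19 × 10^-3 mol
From the 5:1 ratio, n(FeSO4·(NH4)2SO4·6H2O) = 5/1 × 2.19 × 10^-3 = 0.0110 mol
mass of FeSO4·(NH4)2SO4·6H2O = 0.0110 × 392.14 g/mol = 4.29 g
% FeSO4·(NH4)2SO4·6H2O = 4.29 / 6.10 × 100 = 70.4 %

70.4 %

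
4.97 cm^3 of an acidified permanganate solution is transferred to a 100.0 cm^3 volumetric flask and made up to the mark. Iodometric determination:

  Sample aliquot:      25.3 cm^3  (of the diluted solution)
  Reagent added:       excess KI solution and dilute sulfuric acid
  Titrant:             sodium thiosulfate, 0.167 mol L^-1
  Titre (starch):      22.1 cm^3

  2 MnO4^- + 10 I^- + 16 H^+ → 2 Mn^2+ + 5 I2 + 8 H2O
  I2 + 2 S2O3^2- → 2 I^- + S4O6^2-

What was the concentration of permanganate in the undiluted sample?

n(S2O3^2-) = 0.0221 × 0.167 = 3.69 × 10^-3 mol
n(I2) = n(S2O3^2-)/2 = 1.85 × 10^-3 mol
From the 2:5 ratio, n(MnO4^-) in the aliquot = 2/5 × 1.85 × 10^-3 = 7.38 × 10^-4 mol
[MnO4^-]_dilute = 7.38 × 10^-4 / 0.0253 = 0.0292 mol/L
[MnO4^-]_original = 0.0292 × 100.0/4.97 = 0.587 mol/L

0.587 mol/L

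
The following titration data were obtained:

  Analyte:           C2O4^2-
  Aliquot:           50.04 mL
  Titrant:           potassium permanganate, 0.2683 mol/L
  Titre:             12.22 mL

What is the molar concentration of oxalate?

2 MnO4^- + 5 C2O4^2- + 16 H^+ → 2 Mn^2+ + 10 CO2 + 8 H2O
n(KMnO4) = 0.01222 L × 0.2683 mol/L = 3.279 × 10^-3 mol
From the 5:2 mole ratio, n(C2O4^2-) = 5/2 × 3.279 × 10^-3 = 8.197 × 10^-3 mol
[C2O4^2-] = 8.197 × 10^-3 mol / 0.05004 L = 0.1638 mol/L

0.1638 mol/L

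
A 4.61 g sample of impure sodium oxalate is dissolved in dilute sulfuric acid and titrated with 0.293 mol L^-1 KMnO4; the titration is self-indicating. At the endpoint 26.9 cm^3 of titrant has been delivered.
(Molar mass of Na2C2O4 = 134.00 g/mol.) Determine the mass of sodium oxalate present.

2 MnO4^- + 5 C2O4^2- + 16 H^+ → 2 Mn^2+ + 10 CO2 + 8 H2O
n(KMnO4) = 0.0269 L × 0.293 mol/L = 7.88 × 10^-3 mol
From the 5:2 ratio, n(Na2C2O4) = 5/2 × 7.88 × 10^-3 = 0.0197 mol
mass of Na2C2O4 = 0.0197 × 134.00 g/mol = 2.64 g

2.64 g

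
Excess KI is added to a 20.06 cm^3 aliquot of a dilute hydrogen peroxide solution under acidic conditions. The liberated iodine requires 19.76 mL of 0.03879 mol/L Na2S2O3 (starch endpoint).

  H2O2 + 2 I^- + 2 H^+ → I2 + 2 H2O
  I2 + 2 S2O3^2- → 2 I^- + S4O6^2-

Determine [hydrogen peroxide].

0.01910 mol/L

n(S2O3^2-) = 0.01976 × 0.03879 = 7.665 × 10^-4 mol
n(I2) = n(S2O3^2-)/2 = 3.832 × 10^-4 mol
n(H2O2) in the aliquot = 3.832 × 10^-4 mol (1:1 ratio)
[H2O2] = 3.832 × 10^-4 / 0.02006 = 0.01910 mol/L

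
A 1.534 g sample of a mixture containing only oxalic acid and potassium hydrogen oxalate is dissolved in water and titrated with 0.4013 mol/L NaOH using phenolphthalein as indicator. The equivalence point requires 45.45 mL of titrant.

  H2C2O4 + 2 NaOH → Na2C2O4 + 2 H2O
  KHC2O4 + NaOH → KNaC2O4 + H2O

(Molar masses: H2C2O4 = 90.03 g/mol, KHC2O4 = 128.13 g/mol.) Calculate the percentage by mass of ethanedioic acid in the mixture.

n(NaOH) = 0.04545 × 0.4013 = 0.01824 mol
Let x = n(H2C2O4), y = n(KHC2O4).
Titrant: 2x + 1y = 0.01824;  mass: 90.03x + 128.13y = 1.534
Solving, x = 4.830 × 10^-3 mol, y = 8.578 × 10^-3 mol
mass of H2C2O4 = 4.830 × 10^-3 × 90.03 = 0.4349 g
% H2C2O4 = 0.4349 / 1.534 × 100 = 28.35 %

28.35 %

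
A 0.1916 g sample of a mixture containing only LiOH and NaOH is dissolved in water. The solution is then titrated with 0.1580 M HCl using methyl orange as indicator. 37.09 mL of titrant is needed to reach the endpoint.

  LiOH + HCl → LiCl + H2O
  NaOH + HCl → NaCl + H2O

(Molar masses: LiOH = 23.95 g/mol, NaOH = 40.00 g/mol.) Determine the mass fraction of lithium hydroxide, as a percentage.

n(HCl) = 0.03709 × 0.1580 = 5.860 × 10^-3 mol
Let x = n(LiOH), y = n(NaOH).
Titrant: 1x + 1y = 5.860 × 10^-3;  mass: 23.95x + 40.00y = 0.1916
Solving, x = 2.667 × 10^-3 mol, y = 3.193 × 10^-3 mol
mass of LiOH = 2.667 × 10^-3 × 23.95 = 0.06388 g
% LiOH = 0.06388 / 0.1916 × 100 = 33.34 %

33.34 %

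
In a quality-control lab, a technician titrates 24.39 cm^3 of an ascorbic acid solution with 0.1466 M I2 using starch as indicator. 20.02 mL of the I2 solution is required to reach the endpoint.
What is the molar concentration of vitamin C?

C6H8O6 + I2 → C6H6O6 + 2 HI
n(I2) = 0.02002 L × 0.1466 mol/L = 2.935 × 10^-3 mol
n(C6H8O6) = 2.935 × 10^-3 mol (1:1 mole ratio)
[C6H8O6] = 2.935 × 10^-3 mol / 0.02439 L = 0.1203 mol/L

0.1203 M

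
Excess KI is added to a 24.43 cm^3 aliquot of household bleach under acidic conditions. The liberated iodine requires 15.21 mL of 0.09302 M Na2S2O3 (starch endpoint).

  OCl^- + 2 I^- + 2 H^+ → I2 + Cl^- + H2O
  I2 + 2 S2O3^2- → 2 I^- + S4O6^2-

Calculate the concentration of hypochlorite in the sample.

0.02896 M

n(S2O3^2-) = 0.01521 × 0.09302 = 1.415 × 10^-3 mol
n(I2) = n(S2O3^2-)/2 = 7.074 × 10^-4 mol
n(OCl^-) in the aliquot = 7.074 × 10^-4 mol (1:1 ratio)
[OCl^-] = 7.074 × 10^-4 / 0.02443 = 0.02896 mol/L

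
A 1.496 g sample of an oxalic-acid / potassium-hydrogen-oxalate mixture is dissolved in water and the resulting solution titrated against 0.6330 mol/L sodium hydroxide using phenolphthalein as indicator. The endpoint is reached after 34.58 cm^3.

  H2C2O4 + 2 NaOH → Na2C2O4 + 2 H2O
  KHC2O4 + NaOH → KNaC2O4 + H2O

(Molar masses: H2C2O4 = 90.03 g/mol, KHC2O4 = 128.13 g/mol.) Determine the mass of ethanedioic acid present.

0.7088 g

n(NaOH) = 0.03458 × 0.6330 = 0.02189 mol
Let x = n(H2C2O4), y = n(KHC2O4).
Titrant: 2x + 1y = 0.02189;  mass: 90.03x + 128.13y = 1.496
Solving, x = 7.873 × 10^-3 mol, y = 6.144 × 10^-3 mol
mass of H2C2O4 = 7.873 × 10^-3 × 90.03 = 0.7088 g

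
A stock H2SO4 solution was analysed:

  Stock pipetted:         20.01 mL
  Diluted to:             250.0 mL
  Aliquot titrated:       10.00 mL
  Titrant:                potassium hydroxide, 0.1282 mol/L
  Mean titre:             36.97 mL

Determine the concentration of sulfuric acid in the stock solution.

2.961 mol/L

H2SO4 + 2 KOH → K2SO4 + 2 H2O
n(KOH) = 0.03697 × 0.1282 = 4.740 × 10^-3 mol
From the 1:2 ratio, n(H2SO4) in the aliquot = 1/2 × 4.740 × 10^-3 = 2.370 × 10^-3 mol
[H2SO4]_dilute = 2.370 × 10^-3 / 0.01000 = 0.2370 mol/L
Dilution factor = 250.0 / 20.01 = 12.49
[H2SO4]_stock = 0.2370 × 12.49 = 2.961 mol/L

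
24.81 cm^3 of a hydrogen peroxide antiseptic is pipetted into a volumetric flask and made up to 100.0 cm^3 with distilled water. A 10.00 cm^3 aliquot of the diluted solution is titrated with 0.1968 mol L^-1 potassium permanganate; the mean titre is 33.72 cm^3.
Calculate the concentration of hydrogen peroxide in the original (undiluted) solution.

6.687 mol/L

2 MnO4^- + 5 H2O2 + 6 H^+ → 2 Mn^2+ + 5 O2 + 8 H2O
n(KMnO4) = 0.03372 × 0.1968 = 6.636 × 10^-3 mol
From the 5:2 ratio, n(H2O2) in the aliquot = 5/2 × 6.636 × 10^-3 = 0.01659 mol
[H2O2]_dilute = 0.01659 / 0.01000 = 1.659 mol/L
Dilution factor = 100.0 / 24.81 = 4.031
[H2O2]_stock = 1.659 × 4.031 = 6.687 mol/L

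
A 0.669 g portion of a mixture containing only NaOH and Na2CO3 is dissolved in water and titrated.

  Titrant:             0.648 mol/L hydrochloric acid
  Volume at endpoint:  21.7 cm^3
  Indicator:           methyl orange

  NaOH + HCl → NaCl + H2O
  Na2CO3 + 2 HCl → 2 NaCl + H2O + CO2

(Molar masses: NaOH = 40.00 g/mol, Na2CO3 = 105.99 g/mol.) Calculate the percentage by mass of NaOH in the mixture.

n(HCl) = 0.0217 × 0.648 = 0.0141 mol
Let x = n(NaOH), y = n(Na2CO3).
Titrant: 1x + 2y = 0.0141;  mass: 40.00x + 105.99y = 0.669
Solving, x = 5.86 × 10^-3 mol, y = 4.10 × 10^-3 mol
mass of NaOH = 5.86 × 10^-3 × 40.00 = 0.235 g
% NaOH = 0.235 / 0.669 × 100 = 35.1 %

35.1 %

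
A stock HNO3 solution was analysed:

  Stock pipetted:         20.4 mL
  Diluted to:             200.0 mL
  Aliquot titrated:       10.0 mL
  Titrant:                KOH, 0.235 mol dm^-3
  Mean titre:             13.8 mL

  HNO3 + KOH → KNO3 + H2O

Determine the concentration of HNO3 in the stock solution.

n(KOH) = 0.0138 × 0.235 = 3.24 × 10^-3 mol
n(HNO3) in the aliquot = 3.24 × 10^-3 mol (1:1 ratio)
[HNO3]_dilute = 3.24 × 10^-3 / 0.0100 = 0.324 mol/L
Dilution factor = 200.0 / 20.4 = 9.804
[HNO3]_stock = 0.324 × 9.804 = 3.18 mol/L

3.18 mol/L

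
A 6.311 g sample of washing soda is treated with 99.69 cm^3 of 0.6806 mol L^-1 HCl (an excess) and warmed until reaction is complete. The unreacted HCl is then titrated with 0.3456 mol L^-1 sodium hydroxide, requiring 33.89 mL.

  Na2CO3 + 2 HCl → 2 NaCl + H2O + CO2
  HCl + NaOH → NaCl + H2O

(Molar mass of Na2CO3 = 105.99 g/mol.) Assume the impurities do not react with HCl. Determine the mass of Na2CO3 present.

2.975 g

n(HCl) added = 0.09969 × 0.6806 = 0.06785 mol
n(NaOH) used in back-titration = 0.03389 × 0.3456 = 0.01171 mol
n(HCl) left over = 0.01171 mol (1:1 ratio)
n(HCl) consumed by analyte = 0.06785 − 0.01171 = 0.05614 mol
From the 1:2 ratio, n(Na2CO3) = 1/2 × 0.05614 = 0.02807 mol
mass of Na2CO3 = 0.02807 × 105.99 = 2.975 g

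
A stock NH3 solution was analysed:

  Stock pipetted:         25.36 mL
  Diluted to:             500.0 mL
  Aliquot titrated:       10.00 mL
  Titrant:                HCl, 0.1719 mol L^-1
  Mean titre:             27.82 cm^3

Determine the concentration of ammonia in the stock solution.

9.429 mol/L

NH3 + HCl → NH4Cl
n(HCl) = 0.02782 × 0.1719 = 4.782 × 10^-3 mol
n(NH3) in the aliquot = 4.782 × 10^-3 mol (1:1 ratio)
[NH3]_dilute = 4.782 × 10^-3 / 0.01000 = 0.4782 mol/L
Dilution factor = 500.0 / 25.36 = 19.72
[NH3]_stock = 0.4782 × 19.72 = 9.429 mol/L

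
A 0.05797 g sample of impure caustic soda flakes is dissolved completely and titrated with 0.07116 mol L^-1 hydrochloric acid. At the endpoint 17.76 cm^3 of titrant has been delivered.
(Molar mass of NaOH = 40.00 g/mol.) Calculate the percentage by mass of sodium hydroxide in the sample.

87.20 %

NaOH + HCl → NaCl + H2O
n(HCl) = 0.01776 L × 0.07116 mol/L = 1.264 × 10^-3 mol
n(NaOH) = 1.264 × 10^-3 mol (1:1 ratio)
mass of NaOH = 1.264 × 10^-3 × 40.00 g/mol = 0.05055 g
% NaOH = 0.05055 / 0.05797 × 100 = 87.20 %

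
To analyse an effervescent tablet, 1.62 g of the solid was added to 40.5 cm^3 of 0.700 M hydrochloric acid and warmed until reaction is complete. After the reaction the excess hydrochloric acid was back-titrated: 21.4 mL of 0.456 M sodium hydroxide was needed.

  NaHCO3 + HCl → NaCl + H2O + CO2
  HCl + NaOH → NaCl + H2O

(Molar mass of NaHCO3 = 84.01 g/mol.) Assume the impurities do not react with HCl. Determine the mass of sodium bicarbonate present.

n(HCl) added = 0.0405 × 0.700 = 0.0283 mol
n(NaOH) used in back-titration = 0.0214 × 0.456 = 9.76 × 10^-3 mol
n(HCl) left over = 9.76 × 10^-3 mol (1:1 ratio)
n(HCl) consumed by analyte = 0.0283 − 9.76 × 10^-3 = 0.0186 mol
n(NaHCO3) = 0.0186 mol (1:1 ratio)
mass of NaHCO3 = 0.0186 × 84.01 = 1.56 g

1.56 g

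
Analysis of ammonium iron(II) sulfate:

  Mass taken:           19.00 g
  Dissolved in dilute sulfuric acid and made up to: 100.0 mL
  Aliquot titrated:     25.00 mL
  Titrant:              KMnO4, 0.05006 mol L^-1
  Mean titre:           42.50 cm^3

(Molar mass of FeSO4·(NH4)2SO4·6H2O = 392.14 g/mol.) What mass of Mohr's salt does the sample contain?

16.69 g

MnO4^- + 5 Fe^2+ + 8 H^+ → Mn^2+ + 5 Fe^3+ + 4 H2O
n(KMnO4) per titration = 0.04250 × 0.05006 = 2.128 × 10^-3 mol
From the 5:1 ratio, n(FeSO4·(NH4)2SO4·6H2O) in each aliquot = 5/1 × 2.128 × 10^-3 = 0.01064 mol
n(FeSO4·(NH4)2SO4·6H2O) in the whole flask = 0.01064 × 100.0/25.00 = 0.04255 mol
mass of FeSO4·(NH4)2SO4·6H2O = 0.04255 × 392.14 = 16.69 g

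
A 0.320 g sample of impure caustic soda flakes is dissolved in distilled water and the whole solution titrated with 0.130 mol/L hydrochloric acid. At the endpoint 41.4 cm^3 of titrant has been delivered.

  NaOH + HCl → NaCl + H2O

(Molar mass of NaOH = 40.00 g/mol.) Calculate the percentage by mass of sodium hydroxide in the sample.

n(HCl) = 0.0414 L × 0.130 mol/L = 5.38 × 10^-3 mol
n(NaOH) = 5.38 × 10^-3 mol (1:1 ratio)
mass of NaOH = 5.38 × 10^-3 × 40.00 g/mol = 0.215 g
% NaOH = 0.215 / 0.320 × 100 = 67.3 %

67.3 %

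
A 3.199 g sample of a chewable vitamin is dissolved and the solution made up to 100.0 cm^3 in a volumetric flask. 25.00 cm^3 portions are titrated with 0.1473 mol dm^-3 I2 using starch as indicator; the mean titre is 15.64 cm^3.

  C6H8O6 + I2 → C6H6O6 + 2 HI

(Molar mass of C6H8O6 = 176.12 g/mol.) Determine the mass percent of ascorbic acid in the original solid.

n(I2) per titration = 0.01564 × 0.1473 = 2.304 × 10^-3 mol
n(C6H8O6) in each aliquot = 2.304 × 10^-3 mol (1:1 ratio)
n(C6H8O6) in the whole flask = 2.304 × 10^-3 × 100.0/25.00 = 9.215 × 10^-3 mol
mass of C6H8O6 = 9.215 × 10^-3 × 176.12 = 1.623 g
% C6H8O6 = 1.623 / 3.199 × 100 = 50.73 %

50.73 %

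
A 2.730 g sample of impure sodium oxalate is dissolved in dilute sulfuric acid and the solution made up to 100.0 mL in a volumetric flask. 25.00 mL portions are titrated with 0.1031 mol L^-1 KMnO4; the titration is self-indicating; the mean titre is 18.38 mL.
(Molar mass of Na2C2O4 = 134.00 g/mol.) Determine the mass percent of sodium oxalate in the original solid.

93.01 %

2 MnO4^- + 5 C2O4^2- + 16 H^+ → 2 Mn^2+ + 10 CO2 + 8 H2O
n(KMnO4) per titration = 0.01838 × 0.1031 = 1.895 × 10^-3 mol
From the 5:2 ratio, n(Na2C2O4) in each aliquot = 5/2 × 1.895 × 10^-3 = 4.737 × 10^-3 mol
n(Na2C2O4) in the whole flask = 4.737 × 10^-3 × 100.0/25.00 = 0.01895 mol
mass of Na2C2O4 = 0.01895 × 134.00 = 2.539 g
% Na2C2O4 = 2.539 / 2.730 × 100 = 93.01 %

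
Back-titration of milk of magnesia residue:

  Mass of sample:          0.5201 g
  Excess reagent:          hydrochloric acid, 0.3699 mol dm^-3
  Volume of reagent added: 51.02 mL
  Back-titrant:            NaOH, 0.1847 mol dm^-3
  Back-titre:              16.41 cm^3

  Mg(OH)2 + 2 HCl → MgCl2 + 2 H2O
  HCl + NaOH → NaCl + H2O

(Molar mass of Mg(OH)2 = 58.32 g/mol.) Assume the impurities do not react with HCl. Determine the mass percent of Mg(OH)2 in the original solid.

88.82 %

n(HCl) added = 0.05102 × 0.3699 = 0.01887 mol
n(NaOH) used in back-titration = 0.01641 × 0.1847 = 3.031 × 10^-3 mol
n(HCl) left over = 3.031 × 10^-3 mol (1:1 ratio)
n(HCl) consumed by analyte = 0.01887 − 3.031 × 10^-3 = 0.01584 mol
From the 1:2 ratio, n(Mg(OH)2) = 1/2 × 0.01584 = 7.921 × 10^-3 mol
mass of Mg(OH)2 = 7.921 × 10^-3 × 58.32 = 0.4619 g
% Mg(OH)2 = 0.4619 / 0.5201 × 100 = 88.82 %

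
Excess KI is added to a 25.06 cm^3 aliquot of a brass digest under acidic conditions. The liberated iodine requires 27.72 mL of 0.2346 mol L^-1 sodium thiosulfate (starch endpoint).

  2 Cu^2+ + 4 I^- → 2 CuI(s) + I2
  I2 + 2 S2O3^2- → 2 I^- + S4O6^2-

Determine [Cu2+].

0.2595 mol/L

n(S2O3^2-) = 0.02772 × 0.2346 = 6.503 × 10^-3 mol
n(I2) = n(S2O3^2-)/2 = 3.252 × 10^-3 mol
From the 2:1 ratio, n(Cu2+) in the aliquot = 2/1 × 3.252 × 10^-3 = 6.503 × 10^-3 mol
[Cu2+] = 6.503 × 10^-3 / 0.02506 = 0.2595 mol/L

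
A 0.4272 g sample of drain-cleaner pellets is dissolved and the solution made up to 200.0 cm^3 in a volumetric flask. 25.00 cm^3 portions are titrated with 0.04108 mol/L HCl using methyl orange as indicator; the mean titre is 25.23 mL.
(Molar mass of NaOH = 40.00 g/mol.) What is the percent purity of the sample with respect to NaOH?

NaOH + HCl → NaCl + H2O
n(HCl) per titration = 0.02523 × 0.04108 = 1.036 × 10^-3 mol
n(NaOH) in each aliquot = 1.036 × 10^-3 mol (1:1 ratio)
n(NaOH) in the whole flask = 1.036 × 10^-3 × 200.0/25.00 = 8.292 × 10^-3 mol
mass of NaOH = 8.292 × 10^-3 × 40.00 = 0.3317 g
% NaOH = 0.3317 / 0.4272 × 100 = 77.64 %

77.64 %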